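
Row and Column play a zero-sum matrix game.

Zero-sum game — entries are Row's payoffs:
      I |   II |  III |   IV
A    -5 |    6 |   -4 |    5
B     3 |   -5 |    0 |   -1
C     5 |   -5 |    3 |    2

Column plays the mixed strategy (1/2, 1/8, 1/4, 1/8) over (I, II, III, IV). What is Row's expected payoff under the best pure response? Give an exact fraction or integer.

A: (-5)·(1/2) + (6)·(1/8) + (-4)·(1/4) + (5)·(1/8) = -17/8.
B: (3)·(1/2) + (-5)·(1/8) + (0)·(1/4) + (-1)·(1/8) = 3/4.
C: (5)·(1/2) + (-5)·(1/8) + (3)·(1/4) + (2)·(1/8) = 23/8.
The best pure response is C with expected payoff 23/8.

23/8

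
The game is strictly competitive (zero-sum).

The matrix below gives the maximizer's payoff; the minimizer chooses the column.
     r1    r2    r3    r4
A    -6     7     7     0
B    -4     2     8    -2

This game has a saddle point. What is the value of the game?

-4

Row minima: -6, -4 → the maximizer's maximin is -4.
Column maxima: -4, 7, 8, 0 → the minimizer's minimax is -4.
They coincide at (B, r1), so the value is -4.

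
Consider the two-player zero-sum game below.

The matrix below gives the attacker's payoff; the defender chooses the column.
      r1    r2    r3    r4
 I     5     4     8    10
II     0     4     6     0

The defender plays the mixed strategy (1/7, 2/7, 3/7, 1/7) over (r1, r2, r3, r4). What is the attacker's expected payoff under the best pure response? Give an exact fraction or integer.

I: (5)·(1/7) + (4)·(2/7) + (8)·(3/7) + (10)·(1/7) = 47/7.
II: (0)·(1/7) + (4)·(2/7) + (6)·(3/7) + (0)·(1/7) = 26/7.
The best pure response is I with expected payoff 47/7.

47/7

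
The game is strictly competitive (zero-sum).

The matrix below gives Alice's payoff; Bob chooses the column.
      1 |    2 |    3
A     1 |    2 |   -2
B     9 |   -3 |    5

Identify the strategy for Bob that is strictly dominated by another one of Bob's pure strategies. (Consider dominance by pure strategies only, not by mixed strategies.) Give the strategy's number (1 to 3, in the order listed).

Bob prefers columns that give Alice less. Compare 1 with 3: -2 < 1, 5 < 9.
So 3 strictly dominates 1 for Bob; 1 is strictly dominated.

1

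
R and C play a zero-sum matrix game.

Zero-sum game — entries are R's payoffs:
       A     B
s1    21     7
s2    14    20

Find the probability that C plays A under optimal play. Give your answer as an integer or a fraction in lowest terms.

13/20

Row minima are 7 and 14, so R's maximin is 14; column maxima are 21 and 20, so C's minimax is 20. These differ, so the equilibrium is in mixed strategies.
Let C play A with probability q. R is indifferent when 21q + 7(1−q) = 14q + 20(1−q), giving q = 13/20.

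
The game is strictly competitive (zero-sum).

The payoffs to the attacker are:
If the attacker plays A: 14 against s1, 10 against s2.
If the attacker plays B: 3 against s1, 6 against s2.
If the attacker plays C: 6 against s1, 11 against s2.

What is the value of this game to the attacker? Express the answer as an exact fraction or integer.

94/9

Row B is strictly dominated by row C, so the attacker never plays it.
The remaining 2×2 game on (A, C) × (s1, s2) has no saddle point. Let the attacker play A with probability p; indifference gives 14p + 6(1−p) = 10p + 11(1−p), so p = 5/9.
Similarly the defender's optimal q on s1 is 1/9, and the value is 14·(1/9) + (10)·(8/9) = 94/9.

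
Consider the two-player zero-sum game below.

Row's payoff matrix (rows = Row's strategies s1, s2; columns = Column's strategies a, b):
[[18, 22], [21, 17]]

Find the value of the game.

Row minima are 18 and 17, so Row's maximin is 18; column maxima are 21 and 22, so Column's minimax is 21. These differ, so the equilibrium is in mixed strategies.
Let Row play s1 with probability p. Column is indifferent when 18p + 21(1−p) = 22p + 17(1−p), giving p = 1/2.
Let Column play a with probability q. Row is indifferent when 18q + 22(1−q) = 21q + 17(1−q), giving q = 5/8.
The value is 18·(5/8) + (22)·(3/8) = 39/2.

39/2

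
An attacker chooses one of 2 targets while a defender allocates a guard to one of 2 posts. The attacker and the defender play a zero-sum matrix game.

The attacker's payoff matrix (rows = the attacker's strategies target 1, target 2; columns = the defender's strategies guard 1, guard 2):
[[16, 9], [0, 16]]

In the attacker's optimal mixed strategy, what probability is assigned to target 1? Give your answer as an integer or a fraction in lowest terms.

Row minima are 9 and 0, so the attacker's maximin is 9; column maxima are 16 and 16, so the defender's minimax is 16. These differ, so the equilibrium is in mixed strategies.
Let the attacker play target 1 with probability p. The defender is indifferent when 16p = 9p + 16(1−p), giving p = 16/23.

16/23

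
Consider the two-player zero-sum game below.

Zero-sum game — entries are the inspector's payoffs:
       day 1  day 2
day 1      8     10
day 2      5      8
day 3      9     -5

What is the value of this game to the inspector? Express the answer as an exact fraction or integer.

Row day 2 is strictly dominated by row day 1, so the inspector never plays it.
The remaining 2×2 game on (day 1, day 3) × (day 1, day 2) has no saddle point. Let the inspector play day 1 with probability p; indifference gives 8p + 9(1−p) = 10p − 5(1−p), so p = 7/8.
Similarly the inspectee's optimal q on day 1 is 15/16, and the value is 8·(15/16) + (10)·(1/16) = 65/8.

65/8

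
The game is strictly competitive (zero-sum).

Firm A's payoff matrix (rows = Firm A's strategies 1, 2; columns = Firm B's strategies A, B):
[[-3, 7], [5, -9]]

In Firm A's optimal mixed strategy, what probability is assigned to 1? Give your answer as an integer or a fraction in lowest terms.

Row minima are -3 and -9, so Firm A's maximin is -3; column maxima are 5 and 7, so Firm B's minimax is 5. These differ, so the equilibrium is in mixed strategies.
Let Firm A play 1 with probability p. Firm B is indifferent when −3p + 5(1−p) = 7p − 9(1−p), giving p = 7/12.

7/12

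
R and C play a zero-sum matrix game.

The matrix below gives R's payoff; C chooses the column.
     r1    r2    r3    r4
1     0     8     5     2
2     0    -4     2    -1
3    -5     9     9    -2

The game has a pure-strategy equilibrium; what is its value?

Row minima: 0, -4, -5 → R's maximin is 0.
Column maxima: 0, 9, 9, 2 → C's minimax is 0.
They coincide at (1, r1), so the value is 0.

0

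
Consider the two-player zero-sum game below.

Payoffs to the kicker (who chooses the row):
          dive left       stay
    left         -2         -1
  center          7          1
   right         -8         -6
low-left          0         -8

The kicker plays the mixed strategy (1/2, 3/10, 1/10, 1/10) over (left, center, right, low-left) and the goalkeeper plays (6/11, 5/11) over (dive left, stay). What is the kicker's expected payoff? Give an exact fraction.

-31/55

Against (6/11, 5/11), each row's expected payoff is left: -17/11; center: 47/11; right: -78/11; low-left: -40/11.
Taking the (1/2, 3/10, 1/10, 1/10)-weighted average: (1/2)·(-17/11) + (3/10)·(47/11) + (1/10)·(-78/11) + (1/10)·(-40/11) = -31/55.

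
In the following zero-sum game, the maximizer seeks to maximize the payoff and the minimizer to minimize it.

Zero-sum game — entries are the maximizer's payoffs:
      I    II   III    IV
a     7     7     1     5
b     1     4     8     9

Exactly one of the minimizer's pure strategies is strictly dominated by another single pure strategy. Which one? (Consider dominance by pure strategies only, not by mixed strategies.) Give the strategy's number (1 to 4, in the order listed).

4

The minimizer prefers columns that give the maximizer less. Compare IV with III: 1 < 5, 8 < 9.
So III strictly dominates IV for the minimizer; IV is strictly dominated.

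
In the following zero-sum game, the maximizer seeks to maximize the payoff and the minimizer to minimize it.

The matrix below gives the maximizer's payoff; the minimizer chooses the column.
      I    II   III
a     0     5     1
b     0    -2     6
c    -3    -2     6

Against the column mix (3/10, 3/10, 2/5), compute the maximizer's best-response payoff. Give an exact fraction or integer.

19/10

a: (0)·(3/10) + (5)·(3/10) + (1)·(2/5) = 19/10.
b: (0)·(3/10) + (-2)·(3/10) + (6)·(2/5) = 9/5.
c: (-3)·(3/10) + (-2)·(3/10) + (6)·(2/5) = 9/10.
The best pure response is a with expected payoff 19/10.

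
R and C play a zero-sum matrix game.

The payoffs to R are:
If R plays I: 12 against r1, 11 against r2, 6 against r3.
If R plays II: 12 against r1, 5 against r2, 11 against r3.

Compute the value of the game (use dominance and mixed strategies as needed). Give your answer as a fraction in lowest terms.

Column r1 is strictly dominated by r3 for C (it gives R more in every row).
The remaining 2×2 game on (I, II) × (r2, r3) has no saddle point. Let R play I with probability p; indifference gives 11p + 5(1−p) = 6p + 11(1−p), so p = 6/11.
Similarly C's optimal q on r2 is 5/11, and the value is 11·(5/11) + (6)·(6/11) = 91/11.

91/11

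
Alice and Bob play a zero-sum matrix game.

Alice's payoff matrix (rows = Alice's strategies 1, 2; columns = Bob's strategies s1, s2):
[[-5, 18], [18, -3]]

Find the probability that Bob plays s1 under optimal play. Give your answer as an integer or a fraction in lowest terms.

Row minima are -5 and -3, so Alice's maximin is -3; column maxima are 18 and 18, so Bob's minimax is 18. These differ, so the equilibrium is in mixed strategies.
Let Bob play s1 with probability q. Alice is indifferent when −5q + 18(1−q) = 18q − 3(1−q), giving q = 21/44.

21/44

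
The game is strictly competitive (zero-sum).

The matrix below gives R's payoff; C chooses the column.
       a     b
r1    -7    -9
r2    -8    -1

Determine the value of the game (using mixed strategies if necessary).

Row minima are -9 and -8, so R's maximin is -8; column maxima are -7 and -1, so C's minimax is -7. These differ, so the equilibrium is in mixed strategies.
Let R play r1 with probability p. C is indifferent when −7p − 8(1−p) = −9p − (1−p), giving p = 7/9.
Let C play a with probability q. R is indifferent when −7q − 9(1−q) = −8q − (1−q), giving q = 8/9.
The value is -7·(8/9) + (-9)·(1/9) = -65/9.

-65/9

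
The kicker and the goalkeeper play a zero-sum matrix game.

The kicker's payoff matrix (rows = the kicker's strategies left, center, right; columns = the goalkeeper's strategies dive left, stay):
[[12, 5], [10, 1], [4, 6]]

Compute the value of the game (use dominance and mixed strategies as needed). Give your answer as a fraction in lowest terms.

Row center is strictly dominated by row left, so the kicker never plays it.
The remaining 2×2 game on (left, right) × (dive left, stay) has no saddle point. Let the kicker play left with probability p; indifference gives 12p + 4(1−p) = 5p + 6(1−p), so p = 2/9.
Similarly the goalkeeper's optimal q on dive left is 1/9, and the value is 12·(1/9) + (5)·(8/9) = 52/9.

52/9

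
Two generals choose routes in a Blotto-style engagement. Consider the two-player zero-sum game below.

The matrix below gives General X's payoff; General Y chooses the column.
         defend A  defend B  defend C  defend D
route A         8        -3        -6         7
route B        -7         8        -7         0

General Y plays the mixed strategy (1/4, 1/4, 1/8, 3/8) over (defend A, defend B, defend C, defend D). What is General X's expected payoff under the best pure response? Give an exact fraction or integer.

25/8

route A: (8)·(1/4) + (-3)·(1/4) + (-6)·(1/8) + (7)·(3/8) = 25/8.
route B: (-7)·(1/4) + (8)·(1/4) + (-7)·(1/8) + (0)·(3/8) = -5/8.
The best pure response is route A with expected payoff 25/8.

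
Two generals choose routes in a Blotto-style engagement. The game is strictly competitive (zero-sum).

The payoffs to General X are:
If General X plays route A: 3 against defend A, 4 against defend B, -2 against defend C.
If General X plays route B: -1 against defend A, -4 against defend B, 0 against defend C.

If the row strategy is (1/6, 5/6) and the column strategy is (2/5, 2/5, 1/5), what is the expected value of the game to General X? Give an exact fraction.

Against (2/5, 2/5, 1/5), each row's expected payoff is route A: 12/5; route B: -2.
Taking the (1/6, 5/6)-weighted average: (1/6)·(12/5) + (5/6)·(-2) = -19/15.

-19/15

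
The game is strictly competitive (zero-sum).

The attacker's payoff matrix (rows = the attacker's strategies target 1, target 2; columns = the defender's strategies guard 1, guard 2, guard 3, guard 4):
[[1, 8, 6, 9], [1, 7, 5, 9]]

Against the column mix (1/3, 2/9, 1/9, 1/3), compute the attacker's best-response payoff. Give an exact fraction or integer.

target 1: (1)·(1/3) + (8)·(2/9) + (6)·(1/9) + (9)·(1/3) = 52/9.
target 2: (1)·(1/3) + (7)·(2/9) + (5)·(1/9) + (9)·(1/3) = 49/9.
The best pure response is target 1 with expected payoff 52/9.

52/9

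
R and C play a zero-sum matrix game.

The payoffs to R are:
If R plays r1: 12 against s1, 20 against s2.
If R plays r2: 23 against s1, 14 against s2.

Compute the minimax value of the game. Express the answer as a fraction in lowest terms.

292/17

Row minima are 12 and 14, so R's maximin is 14; column maxima are 23 and 20, so C's minimax is 20. These differ, so the equilibrium is in mixed strategies.
Let R play r1 with probability p. C is indifferent when 12p + 23(1−p) = 20p + 14(1−p), giving p = 9/17.
Let C play s1 with probability q. R is indifferent when 12q + 20(1−q) = 23q + 14(1−q), giving q = 6/17.
The value is 12·(6/17) + (20)·(11/17) = 292/17.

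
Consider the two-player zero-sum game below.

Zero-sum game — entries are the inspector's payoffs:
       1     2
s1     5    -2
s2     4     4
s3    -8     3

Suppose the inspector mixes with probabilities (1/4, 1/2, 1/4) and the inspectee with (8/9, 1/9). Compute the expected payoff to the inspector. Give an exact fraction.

49/36

Against (8/9, 1/9), each row's expected payoff is s1: 38/9; s2: 4; s3: -61/9.
Taking the (1/4, 1/2, 1/4)-weighted average: (1/4)·(38/9) + (1/2)·(4) + (1/4)·(-61/9) = 49/36.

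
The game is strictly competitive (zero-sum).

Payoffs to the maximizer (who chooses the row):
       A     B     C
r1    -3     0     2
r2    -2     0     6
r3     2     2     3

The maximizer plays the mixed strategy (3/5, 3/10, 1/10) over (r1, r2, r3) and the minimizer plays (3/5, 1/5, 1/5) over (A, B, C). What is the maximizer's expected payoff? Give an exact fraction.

-31/50

Against (3/5, 1/5, 1/5), each row's expected payoff is r1: -7/5; r2: 0; r3: 11/5.
Taking the (3/5, 3/10, 1/10)-weighted average: (3/5)·(-7/5) + (3/10)·(0) + (1/10)·(11/5) = -31/50.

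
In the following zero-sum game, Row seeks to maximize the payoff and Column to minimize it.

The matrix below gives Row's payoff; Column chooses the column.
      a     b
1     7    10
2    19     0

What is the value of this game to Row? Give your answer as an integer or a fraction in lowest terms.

95/11

Row minima are 7 and 0, so Row's maximin is 7; column maxima are 19 and 10, so Column's minimax is 10. These differ, so the equilibrium is in mixed strategies.
Let Row play 1 with probability p. Column is indifferent when 7p + 19(1−p) = 10p, giving p = 19/22.
Let Column play a with probability q. Row is indifferent when 7q + 10(1−q) = 19q, giving q = 5/11.
The value is 7·(5/11) + (10)·(6/11) = 95/11.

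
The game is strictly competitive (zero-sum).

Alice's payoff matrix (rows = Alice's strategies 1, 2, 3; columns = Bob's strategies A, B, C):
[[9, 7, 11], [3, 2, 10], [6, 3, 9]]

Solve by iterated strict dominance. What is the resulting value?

Column C is strictly dominated by A for Bob (9<11, 3<10, 6<9); eliminate C.
Row 3 is strictly dominated by row 1 (9>6, 7>3); eliminate 3.
Column A is strictly dominated by B for Bob (7<9, 2<3); eliminate A.
Row 2 is strictly dominated by row 1 (7>2); eliminate 2.
Only (1, B) remains, with payoff 7.

7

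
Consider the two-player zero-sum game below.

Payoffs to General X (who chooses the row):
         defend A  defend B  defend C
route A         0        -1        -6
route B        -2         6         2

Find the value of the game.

Column defend B is strictly dominated by defend C for General Y (it gives General X more in every row).
The remaining 2×2 game on (route A, route B) × (defend A, defend C) has no saddle point. Let General X play route A with probability p; indifference gives −2(1−p) = −6p + 2(1−p), so p = 2/5.
Similarly General Y's optimal q on defend A is 4/5, and the value is 0·(4/5) + (-6)·(1/5) = -6/5.

-6/5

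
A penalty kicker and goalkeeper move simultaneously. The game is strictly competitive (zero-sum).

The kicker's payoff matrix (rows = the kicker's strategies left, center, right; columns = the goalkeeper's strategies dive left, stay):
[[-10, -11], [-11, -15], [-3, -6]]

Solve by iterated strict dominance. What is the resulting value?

-6

Column dive left is strictly dominated by stay for the goalkeeper (-11<-10, -15<-11, -6<-3); eliminate dive left.
Row center is strictly dominated by row left (-11>-15); eliminate center.
Row left is strictly dominated by row right (-6>-11); eliminate left.
Only (right, stay) remains, with payoff -6.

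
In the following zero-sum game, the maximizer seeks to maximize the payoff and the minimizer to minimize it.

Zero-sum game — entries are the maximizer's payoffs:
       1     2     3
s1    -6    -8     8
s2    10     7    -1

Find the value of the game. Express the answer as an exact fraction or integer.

Column 1 is strictly dominated by 2 for the minimizer (it gives the maximizer more in every row).
The remaining 2×2 game on (s1, s2) × (2, 3) has no saddle point. Let the maximizer play s1 with probability p; indifference gives −8p + 7(1−p) = 8p − (1−p), so p = 1/3.
Similarly the minimizer's optimal q on 2 is 3/8, and the value is -8·(3/8) + (8)·(5/8) = 2.

2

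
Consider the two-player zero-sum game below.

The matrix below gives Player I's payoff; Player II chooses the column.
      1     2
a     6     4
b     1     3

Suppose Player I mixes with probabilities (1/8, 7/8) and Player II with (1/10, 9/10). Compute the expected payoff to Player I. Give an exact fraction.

119/40

Against (1/10, 9/10), each row's expected payoff is a: 21/5; b: 14/5.
Taking the (1/8, 7/8)-weighted average: (1/8)·(21/5) + (7/8)·(14/5) = 119/40.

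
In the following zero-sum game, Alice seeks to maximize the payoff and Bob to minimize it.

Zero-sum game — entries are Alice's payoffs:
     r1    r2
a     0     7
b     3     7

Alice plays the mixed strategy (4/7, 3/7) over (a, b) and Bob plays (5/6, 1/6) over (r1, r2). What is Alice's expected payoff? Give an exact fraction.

Against (5/6, 1/6), each row's expected payoff is a: 7/6; b: 11/3.
Taking the (4/7, 3/7)-weighted average: (4/7)·(7/6) + (3/7)·(11/3) = 47/21.

47/21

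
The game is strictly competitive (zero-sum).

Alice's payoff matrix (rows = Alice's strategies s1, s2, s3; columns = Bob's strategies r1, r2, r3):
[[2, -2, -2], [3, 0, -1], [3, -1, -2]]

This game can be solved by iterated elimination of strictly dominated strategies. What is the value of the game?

Row s1 is strictly dominated by row s2 (3>2, 0>-2, -1>-2); eliminate s1.
Column r1 is strictly dominated by r2 for Bob (0<3, -1<3); eliminate r1.
Column r2 is strictly dominated by r3 for Bob (-1<0, -2<-1); eliminate r2.
Row s3 is strictly dominated by row s2 (-1>-2); eliminate s3.
Only (s2, r3) remains, with payoff -1.

-1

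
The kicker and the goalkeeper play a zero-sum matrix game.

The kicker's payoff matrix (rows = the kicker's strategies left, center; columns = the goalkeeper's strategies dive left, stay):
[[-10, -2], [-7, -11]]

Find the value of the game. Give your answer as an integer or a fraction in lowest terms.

Row minima are -10 and -11, so the kicker's maximin is -10; column maxima are -7 and -2, so the goalkeeper's minimax is -7. These differ, so the equilibrium is in mixed strategies.
Let the kicker play left with probability p. The goalkeeper is indifferent when −10p − 7(1−p) = −2p − 11(1−p), giving p = 1/3.
Let the goalkeeper play dive left with probability q. The kicker is indifferent when −10q − 2(1−q) = −7q − 11(1−q), giving q = 3/4.
The value is -10·(3/4) + (-2)·(1/4) = -8.

-8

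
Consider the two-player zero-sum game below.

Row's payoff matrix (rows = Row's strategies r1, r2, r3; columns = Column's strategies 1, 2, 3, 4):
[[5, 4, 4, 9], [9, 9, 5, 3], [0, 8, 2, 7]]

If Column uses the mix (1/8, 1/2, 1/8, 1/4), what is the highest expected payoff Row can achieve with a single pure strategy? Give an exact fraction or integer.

r1: (5)·(1/8) + (4)·(1/2) + (4)·(1/8) + (9)·(1/4) = 43/8.
r2: (9)·(1/8) + (9)·(1/2) + (5)·(1/8) + (3)·(1/4) = 7.
r3: (0)·(1/8) + (8)·(1/2) + (2)·(1/8) + (7)·(1/4) = 6.
The best pure response is r2 with expected payoff 7.

7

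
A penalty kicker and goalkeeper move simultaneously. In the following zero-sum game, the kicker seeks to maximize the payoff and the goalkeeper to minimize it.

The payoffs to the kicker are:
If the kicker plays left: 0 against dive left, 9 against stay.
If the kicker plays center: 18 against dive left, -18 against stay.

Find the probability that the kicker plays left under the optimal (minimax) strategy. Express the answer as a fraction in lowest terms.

4/5

Row minima are 0 and -18, so the kicker's maximin is 0; column maxima are 18 and 9, so the goalkeeper's minimax is 9. These differ, so the equilibrium is in mixed strategies.
Let the kicker play left with probability p. The goalkeeper is indifferent when 18(1−p) = 9p − 18(1−p), giving p = 4/5.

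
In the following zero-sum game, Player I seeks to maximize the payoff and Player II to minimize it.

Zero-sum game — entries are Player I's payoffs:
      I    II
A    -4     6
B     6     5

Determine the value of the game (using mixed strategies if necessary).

56/11

Row minima are -4 and 5, so Player I's maximin is 5; column maxima are 6 and 6, so Player II's minimax is 6. These differ, so the equilibrium is in mixed strategies.
Let Player I play A with probability p. Player II is indifferent when −4p + 6(1−p) = 6p + 5(1−p), giving p = 1/11.
Let Player II play I with probability q. Player I is indifferent when −4q + 6(1−q) = 6q + 5(1−q), giving q = 1/11.
The value is -4·(1/11) + (6)·(10/11) = 56/11.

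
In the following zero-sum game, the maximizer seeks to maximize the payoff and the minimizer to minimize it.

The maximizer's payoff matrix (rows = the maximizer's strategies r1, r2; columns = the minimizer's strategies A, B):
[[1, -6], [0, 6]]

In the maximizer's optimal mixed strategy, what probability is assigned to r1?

6/13

Row minima are -6 and 0, so the maximizer's maximin is 0; column maxima are 1 and 6, so the minimizer's minimax is 1. These differ, so the equilibrium is in mixed strategies.
Let the maximizer play r1 with probability p. The minimizer is indifferent when p = −6p + 6(1−p), giving p = 6/13.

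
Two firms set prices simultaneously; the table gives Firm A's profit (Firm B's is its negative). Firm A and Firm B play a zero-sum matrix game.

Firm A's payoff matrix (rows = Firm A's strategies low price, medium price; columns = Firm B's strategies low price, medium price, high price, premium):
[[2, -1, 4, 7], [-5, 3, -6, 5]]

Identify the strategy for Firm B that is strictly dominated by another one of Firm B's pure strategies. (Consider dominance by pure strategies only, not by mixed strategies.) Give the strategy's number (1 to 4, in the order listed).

4

Firm B prefers columns that give Firm A less. Compare premium with low price: 2 < 7, -5 < 5.
So low price strictly dominates premium for Firm B; premium is strictly dominated.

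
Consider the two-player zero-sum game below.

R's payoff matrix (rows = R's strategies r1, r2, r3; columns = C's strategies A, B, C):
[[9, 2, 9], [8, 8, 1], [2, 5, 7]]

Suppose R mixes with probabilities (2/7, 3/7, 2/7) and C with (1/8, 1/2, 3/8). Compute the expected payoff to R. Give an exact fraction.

303/56

Against (1/8, 1/2, 3/8), each row's expected payoff is r1: 11/2; r2: 43/8; r3: 43/8.
Taking the (2/7, 3/7, 2/7)-weighted average: (2/7)·(11/2) + (3/7)·(43/8) + (2/7)·(43/8) = 303/56.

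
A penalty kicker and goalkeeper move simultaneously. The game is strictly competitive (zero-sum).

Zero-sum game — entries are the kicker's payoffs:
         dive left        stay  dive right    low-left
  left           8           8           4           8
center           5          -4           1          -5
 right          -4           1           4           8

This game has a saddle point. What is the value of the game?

4

Row minima: 4, -5, -4 → the kicker's maximin is 4.
Column maxima: 8, 8, 4, 8 → the goalkeeper's minimax is 4.
They coincide at (left, dive right), so the value is 4.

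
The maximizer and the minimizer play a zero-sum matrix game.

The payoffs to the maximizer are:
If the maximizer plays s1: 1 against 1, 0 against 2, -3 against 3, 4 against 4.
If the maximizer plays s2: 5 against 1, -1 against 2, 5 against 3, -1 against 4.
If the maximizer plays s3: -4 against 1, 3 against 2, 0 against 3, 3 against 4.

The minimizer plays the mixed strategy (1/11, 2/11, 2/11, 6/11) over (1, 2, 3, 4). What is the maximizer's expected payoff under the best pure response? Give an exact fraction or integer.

20/11

s1: (1)·(1/11) + (0)·(2/11) + (-3)·(2/11) + (4)·(6/11) = 19/11.
s2: (5)·(1/11) + (-1)·(2/11) + (5)·(2/11) + (-1)·(6/11) = 7/11.
s3: (-4)·(1/11) + (3)·(2/11) + (0)·(2/11) + (3)·(6/11) = 20/11.
The best pure response is s3 with expected payoff 20/11.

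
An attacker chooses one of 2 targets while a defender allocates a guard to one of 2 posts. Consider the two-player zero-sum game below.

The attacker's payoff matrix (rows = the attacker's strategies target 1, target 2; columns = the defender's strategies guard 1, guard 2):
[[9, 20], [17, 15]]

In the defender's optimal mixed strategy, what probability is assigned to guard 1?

5/13

Row minima are 9 and 15, so the attacker's maximin is 15; column maxima are 17 and 20, so the defender's minimax is 17. These differ, so the equilibrium is in mixed strategies.
Let the defender play guard 1 with probability q. The attacker is indifferent when 9q + 20(1−q) = 17q + 15(1−q), giving q = 5/13.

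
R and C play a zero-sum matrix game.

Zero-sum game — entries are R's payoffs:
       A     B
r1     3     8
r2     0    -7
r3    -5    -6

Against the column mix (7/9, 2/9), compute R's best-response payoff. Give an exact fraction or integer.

37/9

r1: (3)·(7/9) + (8)·(2/9) = 37/9.
r2: (0)·(7/9) + (-7)·(2/9) = -14/9.
r3: (-5)·(7/9) + (-6)·(2/9) = -47/9.
The best pure response is r1 with expected payoff 37/9.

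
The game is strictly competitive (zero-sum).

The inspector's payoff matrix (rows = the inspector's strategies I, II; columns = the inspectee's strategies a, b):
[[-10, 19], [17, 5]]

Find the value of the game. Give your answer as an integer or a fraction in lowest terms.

373/41

Row minima are -10 and 5, so the inspector's maximin is 5; column maxima are 17 and 19, so the inspectee's minimax is 17. These differ, so the equilibrium is in mixed strategies.
Let the inspector play I with probability p. The inspectee is indifferent when −10p + 17(1−p) = 19p + 5(1−p), giving p = 12/41.
Let the inspectee play a with probability q. The inspector is indifferent when −10q + 19(1−q) = 17q + 5(1−q), giving q = 14/41.
The value is -10·(14/41) + (19)·(27/41) = 373/41.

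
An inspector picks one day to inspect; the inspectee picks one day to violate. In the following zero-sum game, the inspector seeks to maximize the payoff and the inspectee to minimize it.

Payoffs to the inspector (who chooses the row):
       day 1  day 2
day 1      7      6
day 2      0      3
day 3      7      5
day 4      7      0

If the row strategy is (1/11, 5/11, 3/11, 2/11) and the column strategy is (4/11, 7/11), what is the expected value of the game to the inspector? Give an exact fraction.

420/121

Against (4/11, 7/11), each row's expected payoff is day 1: 70/11; day 2: 21/11; day 3: 63/11; day 4: 28/11.
Taking the (1/11, 5/11, 3/11, 2/11)-weighted average: (1/11)·(70/11) + (5/11)·(21/11) + (3/11)·(63/11) + (2/11)·(28/11) = 420/121.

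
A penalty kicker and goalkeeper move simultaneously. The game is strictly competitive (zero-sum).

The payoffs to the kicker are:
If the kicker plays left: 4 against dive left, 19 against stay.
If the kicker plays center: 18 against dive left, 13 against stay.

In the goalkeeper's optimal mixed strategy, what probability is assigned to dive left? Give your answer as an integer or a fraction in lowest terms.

3/10

Row minima are 4 and 13, so the kicker's maximin is 13; column maxima are 18 and 19, so the goalkeeper's minimax is 18. These differ, so the equilibrium is in mixed strategies.
Let the goalkeeper play dive left with probability q. The kicker is indifferent when 4q + 19(1−q) = 18q + 13(1−q), giving q = 3/10.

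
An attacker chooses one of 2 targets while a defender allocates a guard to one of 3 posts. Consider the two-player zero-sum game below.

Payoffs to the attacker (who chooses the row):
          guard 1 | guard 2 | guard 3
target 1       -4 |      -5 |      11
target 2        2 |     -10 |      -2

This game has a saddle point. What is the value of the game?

Row minima: -5, -10 → the attacker's maximin is -5.
Column maxima: 2, -5, 11 → the defender's minimax is -5.
They coincide at (target 1, guard 2), so the value is -5.

-5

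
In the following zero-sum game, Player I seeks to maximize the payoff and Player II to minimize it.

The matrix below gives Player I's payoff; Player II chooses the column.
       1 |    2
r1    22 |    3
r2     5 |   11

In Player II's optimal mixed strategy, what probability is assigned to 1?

8/25

Row minima are 3 and 5, so Player I's maximin is 5; column maxima are 22 and 11, so Player II's minimax is 11. These differ, so the equilibrium is in mixed strategies.
Let Player II play 1 with probability q. Player I is indifferent when 22q + 3(1−q) = 5q + 11(1−q), giving q = 8/25.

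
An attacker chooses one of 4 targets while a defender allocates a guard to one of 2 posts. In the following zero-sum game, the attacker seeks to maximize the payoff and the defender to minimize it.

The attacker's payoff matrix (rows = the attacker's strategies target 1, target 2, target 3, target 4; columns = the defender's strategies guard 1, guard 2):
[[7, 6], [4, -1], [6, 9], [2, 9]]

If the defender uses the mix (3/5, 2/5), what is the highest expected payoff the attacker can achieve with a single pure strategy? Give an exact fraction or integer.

target 1: (7)·(3/5) + (6)·(2/5) = 33/5.
target 2: (4)·(3/5) + (-1)·(2/5) = 2.
target 3: (6)·(3/5) + (9)·(2/5) = 36/5.
target 4: (2)·(3/5) + (9)·(2/5) = 24/5.
The best pure response is target 3 with expected payoff 36/5.

36/5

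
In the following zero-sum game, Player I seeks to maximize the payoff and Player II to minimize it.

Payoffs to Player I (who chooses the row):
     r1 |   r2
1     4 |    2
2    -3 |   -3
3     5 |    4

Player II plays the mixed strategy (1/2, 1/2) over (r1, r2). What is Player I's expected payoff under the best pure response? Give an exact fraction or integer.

1: (4)·(1/2) + (2)·(1/2) = 3.
2: (-3)·(1/2) + (-3)·(1/2) = -3.
3: (5)·(1/2) + (4)·(1/2) = 9/2.
The best pure response is 3 with expected payoff 9/2.

9/2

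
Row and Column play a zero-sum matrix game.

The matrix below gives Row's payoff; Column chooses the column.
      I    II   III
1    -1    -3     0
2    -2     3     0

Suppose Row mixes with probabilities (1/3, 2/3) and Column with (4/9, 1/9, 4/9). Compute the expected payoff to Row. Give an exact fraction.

-17/27

Against (4/9, 1/9, 4/9), each row's expected payoff is 1: -7/9; 2: -5/9.
Taking the (1/3, 2/3)-weighted average: (1/3)·(-7/9) + (2/3)·(-5/9) = -17/27.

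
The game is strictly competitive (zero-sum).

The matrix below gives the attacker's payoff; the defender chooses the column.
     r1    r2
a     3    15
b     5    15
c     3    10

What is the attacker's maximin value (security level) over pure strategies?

The worst-case payoff for each row is a: 3, b: 5, c: 3.
The best of these is 5.

5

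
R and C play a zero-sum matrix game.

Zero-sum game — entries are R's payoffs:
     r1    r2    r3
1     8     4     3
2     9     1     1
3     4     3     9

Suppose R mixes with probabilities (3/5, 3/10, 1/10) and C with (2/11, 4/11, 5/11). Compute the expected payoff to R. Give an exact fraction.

214/55

Against (2/11, 4/11, 5/11), each row's expected payoff is 1: 47/11; 2: 27/11; 3: 65/11.
Taking the (3/5, 3/10, 1/10)-weighted average: (3/5)·(47/11) + (3/10)·(27/11) + (1/10)·(65/11) = 214/55.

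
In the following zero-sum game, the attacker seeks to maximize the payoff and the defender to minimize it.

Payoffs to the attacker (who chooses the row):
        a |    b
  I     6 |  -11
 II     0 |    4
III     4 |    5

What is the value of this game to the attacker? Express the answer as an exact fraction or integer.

37/9

Row II is strictly dominated by row III, so the attacker never plays it.
The remaining 2×2 game on (I, III) × (a, b) has no saddle point. Let the attacker play I with probability p; indifference gives 6p + 4(1−p) = −11p + 5(1−p), so p = 1/18.
Similarly the defender's optimal q on a is 8/9, and the value is 6·(8/9) + (-11)·(1/9) = 37/9.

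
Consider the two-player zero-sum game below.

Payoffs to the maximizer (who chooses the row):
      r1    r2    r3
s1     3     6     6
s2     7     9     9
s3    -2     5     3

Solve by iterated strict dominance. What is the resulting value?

Column r3 is strictly dominated by r1 for the minimizer (3<6, 7<9, -2<3); eliminate r3.
Column r2 is strictly dominated by r1 for the minimizer (3<6, 7<9, -2<5); eliminate r2.
Row s3 is strictly dominated by row s1 (3>-2); eliminate s3.
Row s1 is strictly dominated by row s2 (7>3); eliminate s1.
Only (s2, r1) remains, with payoff 7.

7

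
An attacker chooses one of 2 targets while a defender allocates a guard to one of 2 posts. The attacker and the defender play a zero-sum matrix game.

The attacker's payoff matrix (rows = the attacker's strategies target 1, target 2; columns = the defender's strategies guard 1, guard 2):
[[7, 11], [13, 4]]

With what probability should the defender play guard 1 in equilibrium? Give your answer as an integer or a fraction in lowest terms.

Row minima are 7 and 4, so the attacker's maximin is 7; column maxima are 13 and 11, so the defender's minimax is 11. These differ, so the equilibrium is in mixed strategies.
Let the defender play guard 1 with probability q. The attacker is indifferent when 7q + 11(1−q) = 13q + 4(1−q), giving q = 7/13.

7/13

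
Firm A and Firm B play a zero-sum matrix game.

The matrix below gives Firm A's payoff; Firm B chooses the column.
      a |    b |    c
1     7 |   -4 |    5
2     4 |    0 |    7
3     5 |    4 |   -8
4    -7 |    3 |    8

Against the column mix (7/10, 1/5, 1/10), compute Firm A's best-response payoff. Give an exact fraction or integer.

23/5

1: (7)·(7/10) + (-4)·(1/5) + (5)·(1/10) = 23/5.
2: (4)·(7/10) + (0)·(1/5) + (7)·(1/10) = 7/2.
3: (5)·(7/10) + (4)·(1/5) + (-8)·(1/10) = 7/2.
4: (-7)·(7/10) + (3)·(1/5) + (8)·(1/10) = -7/2.
The best pure response is 1 with expected payoff 23/5.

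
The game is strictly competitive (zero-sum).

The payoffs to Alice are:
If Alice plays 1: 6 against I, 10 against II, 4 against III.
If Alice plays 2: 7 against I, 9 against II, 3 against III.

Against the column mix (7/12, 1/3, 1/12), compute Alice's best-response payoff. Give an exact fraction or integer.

22/3

1: (6)·(7/12) + (10)·(1/3) + (4)·(1/12) = 43/6.
2: (7)·(7/12) + (9)·(1/3) + (3)·(1/12) = 22/3.
The best pure response is 2 with expected payoff 22/3.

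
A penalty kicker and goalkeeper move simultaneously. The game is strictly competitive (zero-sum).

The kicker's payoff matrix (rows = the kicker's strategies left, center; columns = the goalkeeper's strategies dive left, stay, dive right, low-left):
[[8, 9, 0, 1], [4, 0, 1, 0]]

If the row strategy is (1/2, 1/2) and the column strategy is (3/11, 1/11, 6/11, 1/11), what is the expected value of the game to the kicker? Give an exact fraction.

Against (3/11, 1/11, 6/11, 1/11), each row's expected payoff is left: 34/11; center: 18/11.
Taking the (1/2, 1/2)-weighted average: (1/2)·(34/11) + (1/2)·(18/11) = 26/11.

26/11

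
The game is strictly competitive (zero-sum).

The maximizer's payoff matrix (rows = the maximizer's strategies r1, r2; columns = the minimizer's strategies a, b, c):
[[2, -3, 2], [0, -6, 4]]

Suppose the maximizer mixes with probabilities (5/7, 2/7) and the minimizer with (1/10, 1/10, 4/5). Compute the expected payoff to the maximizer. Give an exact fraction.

Against (1/10, 1/10, 4/5), each row's expected payoff is r1: 3/2; r2: 13/5.
Taking the (5/7, 2/7)-weighted average: (5/7)·(3/2) + (2/7)·(13/5) = 127/70.

127/70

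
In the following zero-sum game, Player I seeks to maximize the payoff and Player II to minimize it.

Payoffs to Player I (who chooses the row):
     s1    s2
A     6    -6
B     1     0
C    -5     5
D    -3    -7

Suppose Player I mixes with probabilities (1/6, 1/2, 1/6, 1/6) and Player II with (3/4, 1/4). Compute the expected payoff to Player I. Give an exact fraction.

-5/24

Against (3/4, 1/4), each row's expected payoff is A: 3; B: 3/4; C: -5/2; D: -4.
Taking the (1/6, 1/2, 1/6, 1/6)-weighted average: (1/6)·(3) + (1/2)·(3/4) + (1/6)·(-5/2) + (1/6)·(-4) = -5/24.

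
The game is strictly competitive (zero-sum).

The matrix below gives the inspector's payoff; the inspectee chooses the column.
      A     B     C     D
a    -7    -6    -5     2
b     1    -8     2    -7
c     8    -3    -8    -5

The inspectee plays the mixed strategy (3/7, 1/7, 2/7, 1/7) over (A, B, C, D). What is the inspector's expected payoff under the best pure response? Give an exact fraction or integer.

a: (-7)·(3/7) + (-6)·(1/7) + (-5)·(2/7) + (2)·(1/7) = -5.
b: (1)·(3/7) + (-8)·(1/7) + (2)·(2/7) + (-7)·(1/7) = -8/7.
c: (8)·(3/7) + (-3)·(1/7) + (-8)·(2/7) + (-5)·(1/7) = 0.
The best pure response is c with expected payoff 0.

0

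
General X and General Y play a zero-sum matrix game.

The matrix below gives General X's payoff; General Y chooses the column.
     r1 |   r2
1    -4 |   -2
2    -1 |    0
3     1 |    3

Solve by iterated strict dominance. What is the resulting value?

Column r2 is strictly dominated by r1 for General Y (-4<-2, -1<0, 1<3); eliminate r2.
Row 2 is strictly dominated by row 3 (1>-1); eliminate 2.
Row 1 is strictly dominated by row 3 (1>-4); eliminate 1.
Only (3, r1) remains, with payoff 1.

1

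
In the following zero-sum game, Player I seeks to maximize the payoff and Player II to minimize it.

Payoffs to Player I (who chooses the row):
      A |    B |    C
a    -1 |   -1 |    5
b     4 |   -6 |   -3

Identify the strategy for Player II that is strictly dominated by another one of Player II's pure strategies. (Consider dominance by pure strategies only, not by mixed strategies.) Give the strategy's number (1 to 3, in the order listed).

3

Player II prefers columns that give Player I less. Compare C with B: -1 < 5, -6 < -3.
So B strictly dominates C for Player II; C is strictly dominated.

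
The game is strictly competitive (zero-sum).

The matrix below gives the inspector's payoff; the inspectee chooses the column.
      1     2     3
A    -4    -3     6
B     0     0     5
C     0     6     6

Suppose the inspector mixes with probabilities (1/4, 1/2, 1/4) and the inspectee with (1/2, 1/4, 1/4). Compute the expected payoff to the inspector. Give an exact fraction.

Against (1/2, 1/4, 1/4), each row's expected payoff is A: -5/4; B: 5/4; C: 3.
Taking the (1/4, 1/2, 1/4)-weighted average: (1/4)·(-5/4) + (1/2)·(5/4) + (1/4)·(3) = 17/16.

17/16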